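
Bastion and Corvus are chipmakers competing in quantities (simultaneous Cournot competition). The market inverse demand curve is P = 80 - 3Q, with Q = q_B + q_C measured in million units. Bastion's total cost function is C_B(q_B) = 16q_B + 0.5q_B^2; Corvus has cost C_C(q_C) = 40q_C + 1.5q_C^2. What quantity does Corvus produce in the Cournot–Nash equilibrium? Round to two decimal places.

Bastion's profit: π_B = (80 - 3Q)q_B - (16q_B + (1/2)q_B²). Setting ∂π_B/∂q_B = 0: 64 - 7q_B - 3(q_C) = 0.
Corvus's first-order condition: 40 - 9q_C - 3(q_B) = 0.
So q_B = (64 - 3q_C)/7 and q_C = (40 - 3q_B)/9.
Solving the pair: q_B = 76/9, q_C = 44/27.

1.63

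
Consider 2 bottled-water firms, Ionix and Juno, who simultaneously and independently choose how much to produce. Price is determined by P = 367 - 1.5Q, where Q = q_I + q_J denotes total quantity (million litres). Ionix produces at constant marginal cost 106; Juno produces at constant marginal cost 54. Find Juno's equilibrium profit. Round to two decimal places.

9868.52

Ionix's profit: π_I = (367 - 1.5Q)q_I - (106q_I). Setting ∂π_I/∂q_I = 0: 261 - 3q_I - (3/2)(q_J) = 0.
Juno's profit: π_J = (367 - 1.5Q)q_J - (54q_J). Setting ∂π_J/∂q_J = 0: 313 - 3q_J - (3/2)(q_I) = 0.
Best responses: q_I = (261 - (3/2)q_J)/3, q_J = (313 - (3/2)q_I)/3.
Substituting one into the other gives q_I = 418/9 and q_J = 730/9.
Price P = 367 - (3/2)·(1148/9) = 527/3.
Juno's profit: (527/3 - 54)·(730/9) = 9868.5185.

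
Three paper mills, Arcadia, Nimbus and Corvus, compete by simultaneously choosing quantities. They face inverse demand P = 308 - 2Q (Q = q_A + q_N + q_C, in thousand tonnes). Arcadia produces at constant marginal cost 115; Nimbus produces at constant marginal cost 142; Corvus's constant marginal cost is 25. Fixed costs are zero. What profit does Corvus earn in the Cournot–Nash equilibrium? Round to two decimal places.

Arcadia's profit: π_A = (308 - 2Q)q_A - (115q_A). Setting ∂π_A/∂q_A = 0: 193 - 4q_A - 2(q_N + q_C) = 0.
Nimbus's first-order condition: 166 - 4q_N - 2(q_A + q_C) = 0.
Corvus's first-order condition: 283 - 4q_C - 2(q_A + q_N) = 0.
Adding the 3 conditions: 642 − 4Q − 4Q = 0, i.e. Q = 321/4.
Back-substituting: q_A = (193 − 321/2)/2 = 65/4, q_N = (166 − 321/2)/2 = 11/4, q_C = (283 − 321/2)/2 = 245/4.
Price P = 308 - 2·(321/4) = 295/2.
Corvus's profit: (295/2 - 25)·(245/4) = 7503.1250.

7503.13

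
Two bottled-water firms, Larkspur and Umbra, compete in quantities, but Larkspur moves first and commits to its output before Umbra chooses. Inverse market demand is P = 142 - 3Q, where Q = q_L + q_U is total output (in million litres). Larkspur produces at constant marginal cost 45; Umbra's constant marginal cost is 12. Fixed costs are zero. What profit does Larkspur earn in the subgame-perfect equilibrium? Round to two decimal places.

Solve by backward induction. Given q_L, the follower Umbra maximises π_U = (142 - 3q_L - 3q_U)q_U - 12q_U.
∂π_U/∂q_U = 130 - 3q_L - 6q_U = 0 gives the reaction function q_U = (130 - 3q_L)/6.
The leader anticipates this reaction. Substituting into P = 142 - 3Q gives P = 77 - (3/2)q_L, so π_L = (77 - (3/2)q_L)q_L - 45q_L.
Maximising: ∂π_L/∂q_L = 32 - 3q_L = 0, giving q_L = 32/3.
Then q_U = (130 - 3·(32/3))/6 = 49/3.
Price P = 142 - 3·27 = 61.
Larkspur's profit: (61 - 45)·(32/3) = 512/3.

170.67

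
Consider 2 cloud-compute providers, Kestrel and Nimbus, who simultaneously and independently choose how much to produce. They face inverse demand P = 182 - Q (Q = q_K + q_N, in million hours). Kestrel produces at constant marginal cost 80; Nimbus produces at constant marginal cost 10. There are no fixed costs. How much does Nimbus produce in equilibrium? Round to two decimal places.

80.67

Kestrel's profit: π_K = (182 - Q)q_K - (80q_K). Setting ∂π_K/∂q_K = 0: 102 - 2q_K - (q_N) = 0.
Nimbus's first-order condition: 172 - 2q_N - (q_K) = 0.
So q_K = (102 - q_N)/2 and q_N = (172 - q_K)/2.
Solving the pair: q_K = 32/3, q_N = 242/3.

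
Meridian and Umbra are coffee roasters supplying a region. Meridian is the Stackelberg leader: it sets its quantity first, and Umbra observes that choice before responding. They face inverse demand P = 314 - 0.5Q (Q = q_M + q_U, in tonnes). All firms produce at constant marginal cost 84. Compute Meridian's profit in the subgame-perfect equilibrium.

13225

Solve by backward induction. Given q_M, the follower Umbra maximises π_U = (314 - (1/2)q_M - (1/2)q_U)q_U - 84q_U.
Setting the follower's marginal profit to zero, 230 - (1/2)q_M - q_U = 0, i.e. q_U = (230 - (1/2)q_M).
Meridian substitutes q_U(q_M) into its own profit: π_M = q_M(314 - (1/2)q_M - (230 - (1/2)q_M)/2) - 84q_M = (199 - (1/4)q_M)q_M - 84q_M.
Maximising: ∂π_M/∂q_M = 115 - (1/2)q_M = 0, giving q_M = 230.
Then q_U = (230 - (1/2)·230) = 115.
Price P = 314 - (1/2)·345 = 283/2.
Meridian's profit: (283/2 - 84)·230 = 13225.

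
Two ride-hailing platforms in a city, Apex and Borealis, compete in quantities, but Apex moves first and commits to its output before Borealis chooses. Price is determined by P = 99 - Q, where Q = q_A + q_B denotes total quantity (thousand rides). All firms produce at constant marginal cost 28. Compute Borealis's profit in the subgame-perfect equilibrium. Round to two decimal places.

315.06

The follower Borealis best-responds to any q_A: π_B = (99 - Q)q_B - 28q_B.
∂π_B/∂q_B = 71 - q_A - 2q_B = 0 gives the reaction function q_B = (71 - q_A)/2.
Apex substitutes q_B(q_A) into its own profit: π_A = q_A(99 - q_A - (71 - q_A)/2) - 28q_A = (127/2 - (1/2)q_A)q_A - 28q_A.
The leader's first-order condition 71/2 - q_A = 0 yields q_A = 71/2.
Then q_B = (71 - 71/2)/2 = 71/4.
Price P = 99 - 213/4 = 183/4.
Borealis's profit: (183/4 - 28)·(71/4) = 315.0625.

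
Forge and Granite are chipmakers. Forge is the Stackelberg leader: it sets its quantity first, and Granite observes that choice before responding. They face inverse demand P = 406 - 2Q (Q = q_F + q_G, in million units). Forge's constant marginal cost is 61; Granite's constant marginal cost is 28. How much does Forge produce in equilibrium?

78

Solve by backward induction. Given q_F, the follower Granite maximises π_G = (406 - 2q_F - 2q_G)q_G - 28q_G.
Follower FOC: 378 - 2q_F - 4q_G = 0, so q_G(q_F) = (378 - 2q_F)/4.
The leader anticipates this reaction. Substituting into P = 406 - 2Q gives P = 217 - q_F, so π_F = (217 - q_F)q_F - 61q_F.
Leader FOC: 156 - 2q_F = 0, so q_F = 78.
Then q_G = (378 - 2·78)/4 = 111/2.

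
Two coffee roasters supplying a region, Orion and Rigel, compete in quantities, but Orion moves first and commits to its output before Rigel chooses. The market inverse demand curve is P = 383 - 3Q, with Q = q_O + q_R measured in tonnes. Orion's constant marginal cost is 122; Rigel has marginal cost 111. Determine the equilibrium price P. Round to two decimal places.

184.50

Solve by backward induction. Given q_O, the follower Rigel maximises π_R = (383 - 3q_O - 3q_R)q_R - 111q_R.
Follower FOC: 272 - 3q_O - 6q_R = 0, so q_R(q_O) = (272 - 3q_O)/6.
Orion substitutes q_R(q_O) into its own profit: π_O = q_O(383 - 3q_O - (272 - 3q_O)/2) - 122q_O = (247 - (3/2)q_O)q_O - 122q_O.
Leader FOC: 125 - 3q_O = 0, so q_O = 125/3.
Then q_R = (272 - 3·(125/3))/6 = 49/2.
Total output Q = 397/6, so price P = 383 - 3·(397/6) = 369/2.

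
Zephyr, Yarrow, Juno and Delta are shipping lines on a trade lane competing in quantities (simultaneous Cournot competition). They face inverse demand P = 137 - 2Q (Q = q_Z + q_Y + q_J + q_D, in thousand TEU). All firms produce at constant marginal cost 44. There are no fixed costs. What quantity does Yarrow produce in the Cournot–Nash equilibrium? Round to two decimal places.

Each firm earns π_i = (137 - 2Q)q_i - 44q_i.
First-order condition (treating rivals' output as given): 93 - 4q_i - 2·Σ_{j≠i} q_j = 0.
With identical firms every q_j equals q_i, so Σ_{j≠i} q_j = 3q_i and 93 = 10q_i, giving q_i = 93/10.

9.30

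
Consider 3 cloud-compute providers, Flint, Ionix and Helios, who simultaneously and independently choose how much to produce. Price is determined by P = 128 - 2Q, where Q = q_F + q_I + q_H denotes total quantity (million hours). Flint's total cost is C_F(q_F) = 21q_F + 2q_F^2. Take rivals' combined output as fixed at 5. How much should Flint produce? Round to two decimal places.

12.13

With rivals' combined output fixed at 5, Flint's profit is π_F = (128 - 2·5 - 2q_F)q_F - (21q_F + 2q_F²) = (118 - 2q_F)q_F - (21q_F + 2q_F²).
∂π_F/∂q_F = 97 - 8q_F = 0, so q_F = 97/8.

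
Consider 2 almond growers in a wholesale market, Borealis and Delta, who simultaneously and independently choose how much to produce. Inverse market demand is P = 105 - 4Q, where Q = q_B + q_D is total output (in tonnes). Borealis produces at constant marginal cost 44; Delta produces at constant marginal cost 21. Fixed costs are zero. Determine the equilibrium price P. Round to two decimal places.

56.67

Borealis's profit: π_B = (105 - 4Q)q_B - (44q_B). Setting ∂π_B/∂q_B = 0: 61 - 8q_B - 4(q_D) = 0.
Delta's profit: π_D = (105 - 4Q)q_D - (21q_D). Setting ∂π_D/∂q_D = 0: 84 - 8q_D - 4(q_B) = 0.
So q_B = (61 - 4q_D)/8 and q_D = (84 - 4q_B)/8.
Solving the pair: q_B = 19/6, q_D = 107/12.
Total output Q = 145/12, so price P = 105 - 4·(145/12) = 170/3.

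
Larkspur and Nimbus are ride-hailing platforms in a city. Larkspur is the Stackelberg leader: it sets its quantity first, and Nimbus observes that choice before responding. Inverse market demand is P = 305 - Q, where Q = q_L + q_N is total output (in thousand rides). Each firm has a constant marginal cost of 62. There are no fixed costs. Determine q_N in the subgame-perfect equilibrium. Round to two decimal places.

60.75

Solve by backward induction. Given q_L, the follower Nimbus maximises π_N = (305 - q_L - q_N)q_N - 62q_N.
∂π_N/∂q_N = 243 - q_L - 2q_N = 0 gives the reaction function q_N = (243 - q_L)/2.
The leader anticipates this reaction. Substituting into P = 305 - Q gives P = 367/2 - (1/2)q_L, so π_L = (367/2 - (1/2)q_L)q_L - 62q_L.
Maximising: ∂π_L/∂q_L = 243/2 - q_L = 0, giving q_L = 243/2.
Then q_N = (243 - 243/2)/2 = 243/4.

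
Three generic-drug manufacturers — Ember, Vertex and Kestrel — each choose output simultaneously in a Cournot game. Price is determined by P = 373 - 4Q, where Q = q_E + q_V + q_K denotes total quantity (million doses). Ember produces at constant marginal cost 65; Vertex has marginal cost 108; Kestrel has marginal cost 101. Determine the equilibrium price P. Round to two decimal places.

161.75

Ember's profit: π_E = (373 - 4Q)q_E - (65q_E). Setting ∂π_E/∂q_E = 0: 308 - 8q_E - 4(q_V + q_K) = 0.
Vertex's first-order condition: 265 - 8q_V - 4(q_E + q_K) = 0.
Kestrel's profit: π_K = (373 - 4Q)q_K - (101q_K). Setting ∂π_K/∂q_K = 0: 272 - 8q_K - 4(q_E + q_V) = 0.
Adding the 3 first-order conditions: 845 − 16Q = 0, so Q = 845/16.
Back-substituting: q_E = (308 − 845/4)/4 = 387/16, q_V = (265 − 845/4)/4 = 215/16, q_K = (272 − 845/4)/4 = 243/16.
Total output Q = 845/16, so price P = 373 - 4·(845/16) = 647/4.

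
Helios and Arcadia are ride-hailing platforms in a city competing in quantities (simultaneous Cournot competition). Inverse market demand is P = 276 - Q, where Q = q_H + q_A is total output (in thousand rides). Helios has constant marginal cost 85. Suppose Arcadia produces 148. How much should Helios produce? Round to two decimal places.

21.50

With the rival's output fixed at 148, Helios's profit is π_H = (276 - 148 - q_H)q_H - (85q_H) = (128 - q_H)q_H - (85q_H).
∂π_H/∂q_H = 43 - 2q_H = 0, so q_H = 43/2.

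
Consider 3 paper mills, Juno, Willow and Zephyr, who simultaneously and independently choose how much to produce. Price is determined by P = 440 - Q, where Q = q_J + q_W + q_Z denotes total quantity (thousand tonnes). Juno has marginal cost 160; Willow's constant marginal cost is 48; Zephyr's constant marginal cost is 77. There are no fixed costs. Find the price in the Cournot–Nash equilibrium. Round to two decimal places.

181.25

Juno's profit: π_J = (440 - Q)q_J - (160q_J). Setting ∂π_J/∂q_J = 0: 280 - 2q_J - (q_W + q_Z) = 0.
Willow's first-order condition: 392 - 2q_W - (q_J + q_Z) = 0.
Zephyr's first-order condition: 363 - 2q_Z - (q_J + q_W) = 0.
Adding the 3 conditions: 1035 − 2Q − 2Q = 0, i.e. Q = 1035/4.
Back-substituting: q_J = (280 − 1035/4) = 85/4, q_W = (392 − 1035/4) = 533/4, q_Z = (363 − 1035/4) = 417/4.
Total output Q = 1035/4, so price P = 440 - 1035/4 = 725/4.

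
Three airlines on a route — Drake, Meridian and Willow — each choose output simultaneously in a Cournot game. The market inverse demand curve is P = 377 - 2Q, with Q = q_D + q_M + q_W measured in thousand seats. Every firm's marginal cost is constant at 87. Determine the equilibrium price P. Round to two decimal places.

159.50

A representative firm's profit is π_i = q_i(377 - 2Q) - 87q_i.
Setting ∂π_i/∂q_i = 0 with rivals' quantities fixed: 290 - 4q_i - 2·Σ_{j≠i} q_j = 0.
By symmetry each firm produces the same amount; substituting Σ_{j≠i} q_j = 2q_i yields q_i = 290/8 = 145/4.
Total output Q = 435/4, so price P = 377 - 2·(435/4) = 319/2.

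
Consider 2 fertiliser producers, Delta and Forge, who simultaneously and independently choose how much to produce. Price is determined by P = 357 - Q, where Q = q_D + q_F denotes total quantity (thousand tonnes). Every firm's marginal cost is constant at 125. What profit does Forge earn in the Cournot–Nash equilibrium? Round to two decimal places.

Each firm earns π_i = (357 - Q)q_i - 125q_i.
Setting ∂π_i/∂q_i = 0 with rivals' quantities fixed: 232 - 2q_i - q_j = 0.
By symmetry each firm produces the same amount; substituting q_j = q_i yields q_i = 232/3.
Price P = 357 - 464/3 = 607/3.
Forge's profit: (607/3 - 125)·(232/3) = 5980.4444.

5980.44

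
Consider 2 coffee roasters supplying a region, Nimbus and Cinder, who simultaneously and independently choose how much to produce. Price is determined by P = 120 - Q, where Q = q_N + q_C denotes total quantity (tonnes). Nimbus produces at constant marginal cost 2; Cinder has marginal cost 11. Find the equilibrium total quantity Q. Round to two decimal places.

75.67

Nimbus's profit: π_N = (120 - Q)q_N - (2q_N). Setting ∂π_N/∂q_N = 0: 118 - 2q_N - (q_C) = 0.
Cinder's first-order condition: 109 - 2q_C - (q_N) = 0.
So q_N = (118 - q_C)/2 and q_C = (109 - q_N)/2.
Solving the pair: q_N = 127/3, q_C = 100/3.
Total output Q = 127/3 + 100/3 = 227/3.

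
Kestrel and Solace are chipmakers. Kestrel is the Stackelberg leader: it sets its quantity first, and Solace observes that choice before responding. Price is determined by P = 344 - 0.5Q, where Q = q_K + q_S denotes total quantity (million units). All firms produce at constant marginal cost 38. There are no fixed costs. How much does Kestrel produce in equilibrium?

306

Solve by backward induction. Given q_K, the follower Solace maximises π_S = (344 - (1/2)q_K - (1/2)q_S)q_S - 38q_S.
Follower FOC: 306 - (1/2)q_K - q_S = 0, so q_S(q_K) = (306 - (1/2)q_K).
The leader anticipates this reaction. Substituting into P = 344 - 0.5Q gives P = 191 - (1/4)q_K, so π_K = (191 - (1/4)q_K)q_K - 38q_K.
Leader FOC: 153 - (1/2)q_K = 0, so q_K = 306.
Then q_S = (306 - (1/2)·306) = 153.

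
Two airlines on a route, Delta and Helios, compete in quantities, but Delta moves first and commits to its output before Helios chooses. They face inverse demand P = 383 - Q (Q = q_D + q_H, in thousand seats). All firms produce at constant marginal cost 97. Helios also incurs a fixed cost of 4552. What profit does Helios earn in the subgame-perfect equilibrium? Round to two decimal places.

560.25

Solve by backward induction. Given q_D, the follower Helios maximises π_H = (383 - q_D - q_H)q_H - 97q_H.
∂π_H/∂q_H = 286 - q_D - 2q_H = 0 gives the reaction function q_H = (286 - q_D)/2.
Delta substitutes q_H(q_D) into its own profit: π_D = q_D(383 - q_D - (286 - q_D)/2) - 97q_D = (240 - (1/2)q_D)q_D - 97q_D.
Maximising: ∂π_D/∂q_D = 143 - q_D = 0, giving q_D = 143.
Then q_H = (286 - 143)/2 = 143/2.
Price P = 383 - 429/2 = 337/2.
Helios's profit: (337/2 - 97)·(143/2) - 4552 = 560.2500.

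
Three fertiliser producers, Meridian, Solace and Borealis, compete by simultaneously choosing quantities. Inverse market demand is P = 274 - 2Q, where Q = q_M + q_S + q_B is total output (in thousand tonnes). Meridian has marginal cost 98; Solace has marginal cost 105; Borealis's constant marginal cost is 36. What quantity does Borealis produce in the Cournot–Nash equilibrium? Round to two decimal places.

Meridian's profit: π_M = (274 - 2Q)q_M - (98q_M). Setting ∂π_M/∂q_M = 0: 176 - 4q_M - 2(q_S + q_B) = 0.
Solace's first-order condition: 169 - 4q_S - 2(q_M + q_B) = 0.
Borealis's profit: π_B = (274 - 2Q)q_B - (36q_B). Setting ∂π_B/∂q_B = 0: 238 - 4q_B - 2(q_M + q_S) = 0.
Adding the 3 first-order conditions: 583 − 8Q = 0, so Q = 583/8.
Back-substituting: q_M = (176 − 583/4)/2 = 121/8, q_S = (169 − 583/4)/2 = 93/8, q_B = (238 − 583/4)/2 = 369/8.

46.13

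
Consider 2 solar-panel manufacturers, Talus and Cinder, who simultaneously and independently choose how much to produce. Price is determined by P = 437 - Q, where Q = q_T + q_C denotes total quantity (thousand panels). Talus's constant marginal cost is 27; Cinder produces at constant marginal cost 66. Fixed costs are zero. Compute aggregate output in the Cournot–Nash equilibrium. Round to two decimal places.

Talus's profit: π_T = (437 - Q)q_T - (27q_T). Setting ∂π_T/∂q_T = 0: 410 - 2q_T - (q_C) = 0.
Cinder's first-order condition: 371 - 2q_C - (q_T) = 0.
Best responses: q_T = (410 - q_C)/2, q_C = (371 - q_T)/2.
Solving the pair: q_T = 449/3, q_C = 332/3.
Total output Q = 449/3 + 332/3 = 781/3.

260.33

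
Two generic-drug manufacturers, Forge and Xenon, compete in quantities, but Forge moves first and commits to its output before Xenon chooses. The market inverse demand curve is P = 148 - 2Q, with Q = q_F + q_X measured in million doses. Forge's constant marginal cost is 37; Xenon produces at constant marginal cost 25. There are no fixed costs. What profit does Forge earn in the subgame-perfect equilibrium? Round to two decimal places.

612.56

The follower Xenon best-responds to any q_F: π_X = (148 - 2Q)q_X - 25q_X.
∂π_X/∂q_X = 123 - 2q_F - 4q_X = 0 gives the reaction function q_X = (123 - 2q_F)/4.
Forge substitutes q_X(q_F) into its own profit: π_F = q_F(148 - 2q_F - (123 - 2q_F)/2) - 37q_F = (173/2 - q_F)q_F - 37q_F.
The leader's first-order condition 99/2 - 2q_F = 0 yields q_F = 99/4.
Then q_X = (123 - 2·(99/4))/4 = 147/8.
Price P = 148 - 2·(345/8) = 247/4.
Forge's profit: (247/4 - 37)·(99/4) = 612.5625.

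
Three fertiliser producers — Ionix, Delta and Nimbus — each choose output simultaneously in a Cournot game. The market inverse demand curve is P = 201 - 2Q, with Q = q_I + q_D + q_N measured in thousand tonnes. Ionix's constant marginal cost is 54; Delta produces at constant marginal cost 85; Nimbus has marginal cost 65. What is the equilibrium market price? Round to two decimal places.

101.25

Ionix's profit: π_I = (201 - 2Q)q_I - (54q_I). Setting ∂π_I/∂q_I = 0: 147 - 4q_I - 2(q_D + q_N) = 0.
Delta's profit: π_D = (201 - 2Q)q_D - (85q_D). Setting ∂π_D/∂q_D = 0: 116 - 4q_D - 2(q_I + q_N) = 0.
Nimbus's first-order condition: 136 - 4q_N - 2(q_I + q_D) = 0.
Summing all 3 equations gives 399 − 8Q = 0, hence Q = 399/8.
Back-substituting: q_I = (147 − 399/4)/2 = 189/8, q_D = (116 − 399/4)/2 = 65/8, q_N = (136 − 399/4)/2 = 145/8.
Total output Q = 399/8, so price P = 201 - 2·(399/8) = 405/4.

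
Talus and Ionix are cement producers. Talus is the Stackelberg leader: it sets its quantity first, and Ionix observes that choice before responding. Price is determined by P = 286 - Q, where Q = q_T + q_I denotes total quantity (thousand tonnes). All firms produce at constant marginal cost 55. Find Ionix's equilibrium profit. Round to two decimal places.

The follower Ionix best-responds to any q_T: π_I = (286 - Q)q_I - 55q_I.
Follower FOC: 231 - q_T - 2q_I = 0, so q_I(q_T) = (231 - q_T)/2.
Talus substitutes q_I(q_T) into its own profit: π_T = q_T(286 - q_T - (231 - q_T)/2) - 55q_T = (341/2 - (1/2)q_T)q_T - 55q_T.
Maximising: ∂π_T/∂q_T = 231/2 - q_T = 0, giving q_T = 231/2.
Then q_I = (231 - 231/2)/2 = 231/4.
Price P = 286 - 693/4 = 451/4.
Ionix's profit: (451/4 - 55)·(231/4) = 3335.0625.

3335.06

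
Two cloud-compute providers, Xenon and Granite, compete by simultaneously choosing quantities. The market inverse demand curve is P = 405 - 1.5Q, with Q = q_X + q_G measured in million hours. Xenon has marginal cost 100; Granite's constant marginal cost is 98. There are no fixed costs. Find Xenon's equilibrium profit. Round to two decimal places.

Xenon's profit: π_X = (405 - 1.5Q)q_X - (100q_X). Setting ∂π_X/∂q_X = 0: 305 - 3q_X - (3/2)(q_G) = 0.
Granite's profit: π_G = (405 - 1.5Q)q_G - (98q_G). Setting ∂π_G/∂q_G = 0: 307 - 3q_G - (3/2)(q_X) = 0.
Best responses: q_X = (305 - (3/2)q_G)/3, q_G = (307 - (3/2)q_X)/3.
Solving the pair: q_X = 202/3, q_G = 206/3.
Price P = 405 - (3/2)·136 = 201.
Xenon's profit: (201 - 100)·(202/3) = 6800.6667.

6800.67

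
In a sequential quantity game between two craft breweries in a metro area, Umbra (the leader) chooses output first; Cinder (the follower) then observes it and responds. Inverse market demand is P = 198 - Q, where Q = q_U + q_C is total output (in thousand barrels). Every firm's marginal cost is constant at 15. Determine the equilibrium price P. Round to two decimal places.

60.75

Solve by backward induction. Given q_U, the follower Cinder maximises π_C = (198 - q_U - q_C)q_C - 15q_C.
Setting the follower's marginal profit to zero, 183 - q_U - 2q_C = 0, i.e. q_C = (183 - q_U)/2.
Umbra substitutes q_C(q_U) into its own profit: π_U = q_U(198 - q_U - (183 - q_U)/2) - 15q_U = (213/2 - (1/2)q_U)q_U - 15q_U.
Leader FOC: 183/2 - q_U = 0, so q_U = 183/2.
Then q_C = (183 - 183/2)/2 = 183/4.
Total output Q = 549/4, so price P = 198 - 549/4 = 243/4.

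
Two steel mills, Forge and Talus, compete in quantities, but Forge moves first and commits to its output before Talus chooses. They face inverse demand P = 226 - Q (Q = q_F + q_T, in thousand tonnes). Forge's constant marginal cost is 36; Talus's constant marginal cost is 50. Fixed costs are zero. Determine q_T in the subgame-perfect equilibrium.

37

Solve by backward induction. Given q_F, the follower Talus maximises π_T = (226 - q_F - q_T)q_T - 50q_T.
Follower FOC: 176 - q_F - 2q_T = 0, so q_T(q_F) = (176 - q_F)/2.
Forge substitutes q_T(q_F) into its own profit: π_F = q_F(226 - q_F - (176 - q_F)/2) - 36q_F = (138 - (1/2)q_F)q_F - 36q_F.
Leader FOC: 102 - q_F = 0, so q_F = 102.
Then q_T = (176 - 102)/2 = 37.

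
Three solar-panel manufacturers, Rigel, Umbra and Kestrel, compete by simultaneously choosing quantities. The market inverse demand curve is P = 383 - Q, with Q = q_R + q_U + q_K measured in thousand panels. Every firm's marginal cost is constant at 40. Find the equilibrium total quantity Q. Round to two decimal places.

257.25

Each firm earns π_i = (383 - Q)q_i - 40q_i.
Setting ∂π_i/∂q_i = 0 with rivals' quantities fixed: 343 - 2q_i - Σ_{j≠i} q_j = 0.
With identical firms every q_j equals q_i, so Σ_{j≠i} q_j = 2q_i and 343 = 4q_i, giving q_i = 343/4.
Total output Q = 343/4 + 343/4 + 343/4 = 1029/4.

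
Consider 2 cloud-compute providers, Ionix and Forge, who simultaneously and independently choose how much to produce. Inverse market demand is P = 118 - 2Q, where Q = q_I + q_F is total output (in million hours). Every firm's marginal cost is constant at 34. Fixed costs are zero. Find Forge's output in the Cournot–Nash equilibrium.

14

A representative firm's profit is π_i = q_i(118 - 2Q) - 34q_i.
Setting ∂π_i/∂q_i = 0 with rivals' quantities fixed: 84 - 4q_i - 2q_j = 0.
By symmetry each firm produces the same amount; substituting q_j = q_i yields q_i = 84/6 = 14.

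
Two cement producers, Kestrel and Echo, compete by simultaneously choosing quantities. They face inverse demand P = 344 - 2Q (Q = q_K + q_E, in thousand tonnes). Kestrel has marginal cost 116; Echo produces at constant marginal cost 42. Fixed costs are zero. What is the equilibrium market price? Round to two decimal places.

Kestrel's profit: π_K = (344 - 2Q)q_K - (116q_K). Setting ∂π_K/∂q_K = 0: 228 - 4q_K - 2(q_E) = 0.
Echo's first-order condition: 302 - 4q_E - 2(q_K) = 0.
Rearranging gives the reaction functions q_K = (228 - 2q_E)/4 and q_E = (302 - 2q_K)/4.
Solving the pair: q_K = 77/3, q_E = 188/3.
Total output Q = 265/3, so price P = 344 - 2·(265/3) = 502/3.

167.33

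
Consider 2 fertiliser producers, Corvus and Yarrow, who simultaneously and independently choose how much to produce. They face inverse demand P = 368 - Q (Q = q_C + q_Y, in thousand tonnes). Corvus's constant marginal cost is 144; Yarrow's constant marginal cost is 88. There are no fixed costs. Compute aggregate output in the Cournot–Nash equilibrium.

Corvus's profit: π_C = (368 - Q)q_C - (144q_C). Setting ∂π_C/∂q_C = 0: 224 - 2q_C - (q_Y) = 0.
Yarrow's profit: π_Y = (368 - Q)q_Y - (88q_Y). Setting ∂π_Y/∂q_Y = 0: 280 - 2q_Y - (q_C) = 0.
So q_C = (224 - q_Y)/2 and q_Y = (280 - q_C)/2.
Solving the pair: q_C = 56, q_Y = 112.
Total output Q = 56 + 112 = 168.

168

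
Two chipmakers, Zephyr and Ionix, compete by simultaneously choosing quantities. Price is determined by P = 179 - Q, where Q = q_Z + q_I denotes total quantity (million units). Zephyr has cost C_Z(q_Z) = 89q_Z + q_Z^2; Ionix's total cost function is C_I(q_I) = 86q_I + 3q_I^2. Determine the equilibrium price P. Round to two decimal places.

Zephyr's profit: π_Z = (179 - Q)q_Z - (89q_Z + q_Z²). Setting ∂π_Z/∂q_Z = 0: 90 - 4q_Z - (q_I) = 0.
Ionix's first-order condition: 93 - 8q_I - (q_Z) = 0.
Best responses: q_Z = (90 - q_I)/4, q_I = (93 - q_Z)/8.
Solving the pair: q_Z = 627/31, q_I = 282/31.
Total output Q = 909/31, so price P = 179 - 909/31 = 149.6774.

149.68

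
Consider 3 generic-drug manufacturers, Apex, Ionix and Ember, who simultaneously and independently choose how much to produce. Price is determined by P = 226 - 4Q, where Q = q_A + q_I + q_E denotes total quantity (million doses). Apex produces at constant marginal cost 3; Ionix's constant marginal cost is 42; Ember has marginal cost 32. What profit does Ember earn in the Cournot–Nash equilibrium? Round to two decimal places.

478.52

Apex's profit: π_A = (226 - 4Q)q_A - (3q_A). Setting ∂π_A/∂q_A = 0: 223 - 8q_A - 4(q_I + q_E) = 0.
Ionix's profit: π_I = (226 - 4Q)q_I - (42q_I). Setting ∂π_I/∂q_I = 0: 184 - 8q_I - 4(q_A + q_E) = 0.
Ember's first-order condition: 194 - 8q_E - 4(q_A + q_I) = 0.
Summing all 3 equations gives 601 − 16Q = 0, hence Q = 601/16.
Back-substituting: q_A = (223 − 601/4)/4 = 291/16, q_I = (184 − 601/4)/4 = 135/16, q_E = (194 − 601/4)/4 = 175/16.
Price P = 226 - 4·(601/16) = 303/4.
Ember's profit: (303/4 - 32)·(175/16) = 478.5156.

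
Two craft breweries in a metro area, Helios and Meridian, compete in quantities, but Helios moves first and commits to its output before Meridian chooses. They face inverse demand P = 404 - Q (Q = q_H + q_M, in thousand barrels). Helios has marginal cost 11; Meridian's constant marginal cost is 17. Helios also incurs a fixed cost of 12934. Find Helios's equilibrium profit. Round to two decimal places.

6966.13

The follower Meridian best-responds to any q_H: π_M = (404 - Q)q_M - 17q_M.
Follower FOC: 387 - q_H - 2q_M = 0, so q_M(q_H) = (387 - q_H)/2.
The leader anticipates this reaction. Substituting into P = 404 - Q gives P = 421/2 - (1/2)q_H, so π_H = (421/2 - (1/2)q_H)q_H - 11q_H.
Maximising: ∂π_H/∂q_H = 399/2 - q_H = 0, giving q_H = 399/2.
Then q_M = (387 - 399/2)/2 = 375/4.
Price P = 404 - 1173/4 = 443/4.
Helios's profit: (443/4 - 11)·(399/2) - 12934 = 6966.1250.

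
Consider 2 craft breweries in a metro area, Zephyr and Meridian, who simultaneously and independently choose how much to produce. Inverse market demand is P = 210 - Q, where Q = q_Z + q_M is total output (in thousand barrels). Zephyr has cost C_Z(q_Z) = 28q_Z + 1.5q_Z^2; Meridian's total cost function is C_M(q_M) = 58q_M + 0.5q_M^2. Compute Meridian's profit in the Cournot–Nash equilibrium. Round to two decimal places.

2556.77

Zephyr's profit: π_Z = (210 - Q)q_Z - (28q_Z + (3/2)q_Z²). Setting ∂π_Z/∂q_Z = 0: 182 - 5q_Z - (q_M) = 0.
Meridian's first-order condition: 152 - 3q_M - (q_Z) = 0.
Best responses: q_Z = (182 - q_M)/5, q_M = (152 - q_Z)/3.
Solving the pair: q_Z = 197/7, q_M = 289/7.
Price P = 210 - 486/7 = 984/7.
Meridian's profit: (984/7)·(289/7) - 58·(289/7) - (1/2)(289/7)² = 2556.7653.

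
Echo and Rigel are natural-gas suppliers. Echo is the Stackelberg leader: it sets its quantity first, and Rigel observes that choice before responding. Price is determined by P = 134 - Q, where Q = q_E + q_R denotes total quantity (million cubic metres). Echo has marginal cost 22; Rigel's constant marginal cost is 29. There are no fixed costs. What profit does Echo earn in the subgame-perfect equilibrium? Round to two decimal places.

Solve by backward induction. Given q_E, the follower Rigel maximises π_R = (134 - q_E - q_R)q_R - 29q_R.
Setting the follower's marginal profit to zero, 105 - q_E - 2q_R = 0, i.e. q_R = (105 - q_E)/2.
The leader anticipates this reaction. Substituting into P = 134 - Q gives P = 163/2 - (1/2)q_E, so π_E = (163/2 - (1/2)q_E)q_E - 22q_E.
Leader FOC: 119/2 - q_E = 0, so q_E = 119/2.
Then q_R = (105 - 119/2)/2 = 91/4.
Price P = 134 - 329/4 = 207/4.
Echo's profit: (207/4 - 22)·(119/2) = 1770.1250.

1770.13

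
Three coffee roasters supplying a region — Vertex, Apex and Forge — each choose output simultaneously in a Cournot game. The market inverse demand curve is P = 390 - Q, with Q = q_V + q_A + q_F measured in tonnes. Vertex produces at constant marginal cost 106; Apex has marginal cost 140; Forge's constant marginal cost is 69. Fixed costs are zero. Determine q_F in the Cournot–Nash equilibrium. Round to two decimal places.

Vertex's profit: π_V = (390 - Q)q_V - (106q_V). Setting ∂π_V/∂q_V = 0: 284 - 2q_V - (q_A + q_F) = 0.
Apex's profit: π_A = (390 - Q)q_A - (140q_A). Setting ∂π_A/∂q_A = 0: 250 - 2q_A - (q_V + q_F) = 0.
Forge's first-order condition: 321 - 2q_F - (q_V + q_A) = 0.
Adding the 3 conditions: 855 − 2Q − 2Q = 0, i.e. Q = 855/4.
Back-substituting: q_V = (284 − 855/4) = 281/4, q_A = (250 − 855/4) = 145/4, q_F = (321 − 855/4) = 429/4.

107.25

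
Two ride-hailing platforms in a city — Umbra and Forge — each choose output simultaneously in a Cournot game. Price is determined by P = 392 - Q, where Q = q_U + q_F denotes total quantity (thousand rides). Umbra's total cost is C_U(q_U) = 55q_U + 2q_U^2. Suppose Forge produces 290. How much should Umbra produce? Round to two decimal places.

7.83

With the rival's output fixed at 290, Umbra's profit is π_U = (392 - 290 - q_U)q_U - (55q_U + 2q_U²) = (102 - q_U)q_U - (55q_U + 2q_U²).
∂π_U/∂q_U = 47 - 6q_U = 0, so q_U = 47/6.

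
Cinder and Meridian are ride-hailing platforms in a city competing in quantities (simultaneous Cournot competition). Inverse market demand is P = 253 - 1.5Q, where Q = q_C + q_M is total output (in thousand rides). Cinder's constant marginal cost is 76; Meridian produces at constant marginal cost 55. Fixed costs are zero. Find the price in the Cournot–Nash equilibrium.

Cinder's profit: π_C = (253 - 1.5Q)q_C - (76q_C). Setting ∂π_C/∂q_C = 0: 177 - 3q_C - (3/2)(q_M) = 0.
Meridian's profit: π_M = (253 - 1.5Q)q_M - (55q_M). Setting ∂π_M/∂q_M = 0: 198 - 3q_M - (3/2)(q_C) = 0.
So q_C = (177 - (3/2)q_M)/3 and q_M = (198 - (3/2)q_C)/3.
Substituting one into the other gives q_C = 104/3 and q_M = 146/3.
Total output Q = 250/3, so price P = 253 - (3/2)·(250/3) = 128.

128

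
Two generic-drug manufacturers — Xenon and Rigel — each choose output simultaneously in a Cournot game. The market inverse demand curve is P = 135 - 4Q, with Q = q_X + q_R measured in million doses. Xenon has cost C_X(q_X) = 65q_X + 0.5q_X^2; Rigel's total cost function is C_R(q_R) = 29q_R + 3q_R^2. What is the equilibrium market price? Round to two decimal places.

90.27

Xenon's profit: π_X = (135 - 4Q)q_X - (65q_X + (1/2)q_X²). Setting ∂π_X/∂q_X = 0: 70 - 9q_X - 4(q_R) = 0.
Rigel's profit: π_R = (135 - 4Q)q_R - (29q_R + 3q_R²). Setting ∂π_R/∂q_R = 0: 106 - 14q_R - 4(q_X) = 0.
Best responses: q_X = (70 - 4q_R)/9, q_R = (106 - 4q_X)/14.
Solving the pair: q_X = 278/55, q_R = 337/55.
Total output Q = 123/11, so price P = 135 - 4·(123/11) = 993/11.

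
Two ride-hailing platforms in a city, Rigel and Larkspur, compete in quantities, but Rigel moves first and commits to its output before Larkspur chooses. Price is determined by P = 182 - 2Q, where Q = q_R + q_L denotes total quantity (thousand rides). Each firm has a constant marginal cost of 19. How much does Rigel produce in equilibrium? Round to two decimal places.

40.75

Solve by backward induction. Given q_R, the follower Larkspur maximises π_L = (182 - 2q_R - 2q_L)q_L - 19q_L.
Setting the follower's marginal profit to zero, 163 - 2q_R - 4q_L = 0, i.e. q_L = (163 - 2q_R)/4.
The leader anticipates this reaction. Substituting into P = 182 - 2Q gives P = 201/2 - q_R, so π_R = (201/2 - q_R)q_R - 19q_R.
The leader's first-order condition 163/2 - 2q_R = 0 yields q_R = 163/4.
Then q_L = (163 - 2·(163/4))/4 = 163/8.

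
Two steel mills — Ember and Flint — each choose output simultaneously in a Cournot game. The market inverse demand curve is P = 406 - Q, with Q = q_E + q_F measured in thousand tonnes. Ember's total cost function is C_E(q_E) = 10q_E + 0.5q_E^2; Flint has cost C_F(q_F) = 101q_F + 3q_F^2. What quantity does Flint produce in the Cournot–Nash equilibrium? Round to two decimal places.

22.57

Ember's profit: π_E = (406 - Q)q_E - (10q_E + (1/2)q_E²). Setting ∂π_E/∂q_E = 0: 396 - 3q_E - (q_F) = 0.
Flint's first-order condition: 305 - 8q_F - (q_E) = 0.
Rearranging gives the reaction functions q_E = (396 - q_F)/3 and q_F = (305 - q_E)/8.
Substituting one into the other gives q_E = 124.4783 and q_F = 519/23.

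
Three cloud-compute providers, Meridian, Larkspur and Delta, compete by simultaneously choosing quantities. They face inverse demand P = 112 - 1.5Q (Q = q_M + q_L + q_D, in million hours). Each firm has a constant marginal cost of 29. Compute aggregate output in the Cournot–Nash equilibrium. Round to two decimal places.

41.50

Each firm earns π_i = (112 - 1.5Q)q_i - 29q_i.
Setting ∂π_i/∂q_i = 0 with rivals' quantities fixed: 83 - 3q_i - (3/2)·Σ_{j≠i} q_j = 0.
By symmetry each firm produces the same amount; substituting Σ_{j≠i} q_j = 2q_i yields q_i = 83/6.
Total output Q = 83/6 + 83/6 + 83/6 = 83/2.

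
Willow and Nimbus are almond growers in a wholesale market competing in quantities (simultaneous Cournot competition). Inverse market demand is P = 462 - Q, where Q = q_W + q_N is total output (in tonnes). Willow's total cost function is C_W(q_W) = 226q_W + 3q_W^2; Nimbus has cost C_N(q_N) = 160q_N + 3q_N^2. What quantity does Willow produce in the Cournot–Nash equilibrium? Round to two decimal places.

25.17

Willow's profit: π_W = (462 - Q)q_W - (226q_W + 3q_W²). Setting ∂π_W/∂q_W = 0: 236 - 8q_W - (q_N) = 0.
Nimbus's first-order condition: 302 - 8q_N - (q_W) = 0.
Rearranging gives the reaction functions q_W = (236 - q_N)/8 and q_N = (302 - q_W)/8.
Substituting one into the other gives q_W = 1586/63 and q_N = 34.6032.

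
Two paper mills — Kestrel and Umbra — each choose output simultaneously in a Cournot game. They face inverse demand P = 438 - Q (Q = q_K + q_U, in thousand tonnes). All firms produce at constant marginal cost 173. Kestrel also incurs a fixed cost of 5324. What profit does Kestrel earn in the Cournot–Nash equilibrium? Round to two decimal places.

2478.78

A representative firm's profit is π_i = q_i(438 - Q) - 173q_i.
First-order condition (treating rivals' output as given): 265 - 2q_i - q_j = 0.
By symmetry each firm produces the same amount; substituting q_j = q_i yields q_i = 265/3.
Price P = 438 - 530/3 = 784/3.
Kestrel's profit: (784/3 - 173)·(265/3) - 5324 = 2478.7778.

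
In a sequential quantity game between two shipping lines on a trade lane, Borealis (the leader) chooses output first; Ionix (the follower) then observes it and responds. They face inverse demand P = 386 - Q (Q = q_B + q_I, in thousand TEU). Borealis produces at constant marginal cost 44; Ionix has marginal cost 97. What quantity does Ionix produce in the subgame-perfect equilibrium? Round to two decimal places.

The follower Ionix best-responds to any q_B: π_I = (386 - Q)q_I - 97q_I.
Setting the follower's marginal profit to zero, 289 - q_B - 2q_I = 0, i.e. q_I = (289 - q_B)/2.
Borealis substitutes q_I(q_B) into its own profit: π_B = q_B(386 - q_B - (289 - q_B)/2) - 44q_B = (483/2 - (1/2)q_B)q_B - 44q_B.
Maximising: ∂π_B/∂q_B = 395/2 - q_B = 0, giving q_B = 395/2.
Then q_I = (289 - 395/2)/2 = 183/4.

45.75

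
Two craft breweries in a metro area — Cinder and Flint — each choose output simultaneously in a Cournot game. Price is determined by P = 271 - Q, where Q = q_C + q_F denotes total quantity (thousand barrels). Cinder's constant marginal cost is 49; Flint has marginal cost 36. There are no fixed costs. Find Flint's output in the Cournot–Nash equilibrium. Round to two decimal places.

82.67

Cinder's profit: π_C = (271 - Q)q_C - (49q_C). Setting ∂π_C/∂q_C = 0: 222 - 2q_C - (q_F) = 0.
Flint's first-order condition: 235 - 2q_F - (q_C) = 0.
So q_C = (222 - q_F)/2 and q_F = (235 - q_C)/2.
Substituting one into the other gives q_C = 209/3 and q_F = 248/3.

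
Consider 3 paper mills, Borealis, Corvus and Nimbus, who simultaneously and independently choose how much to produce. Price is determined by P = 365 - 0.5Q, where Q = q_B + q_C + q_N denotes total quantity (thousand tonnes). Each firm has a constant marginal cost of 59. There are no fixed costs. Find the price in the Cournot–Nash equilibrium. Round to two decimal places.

135.50

Each firm earns π_i = (365 - 0.5Q)q_i - 59q_i.
First-order condition (treating rivals' output as given): 306 - q_i - (1/2)·Σ_{j≠i} q_j = 0.
With identical firms every q_j equals q_i, so Σ_{j≠i} q_j = 2q_i and 306 = 2q_i, giving q_i = 153.
Total output Q = 459, so price P = 365 - (1/2)·459 = 271/2.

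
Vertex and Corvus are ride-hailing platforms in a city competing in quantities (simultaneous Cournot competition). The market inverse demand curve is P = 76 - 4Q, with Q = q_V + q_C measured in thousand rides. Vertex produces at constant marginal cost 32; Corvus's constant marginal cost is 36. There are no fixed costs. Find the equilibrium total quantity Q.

Vertex's profit: π_V = (76 - 4Q)q_V - (32q_V). Setting ∂π_V/∂q_V = 0: 44 - 8q_V - 4(q_C) = 0.
Corvus's profit: π_C = (76 - 4Q)q_C - (36q_C). Setting ∂π_C/∂q_C = 0: 40 - 8q_C - 4(q_V) = 0.
So q_V = (44 - 4q_C)/8 and q_C = (40 - 4q_V)/8.
Solving the pair: q_V = 4, q_C = 3.
Total output Q = 4 + 3 = 7.

7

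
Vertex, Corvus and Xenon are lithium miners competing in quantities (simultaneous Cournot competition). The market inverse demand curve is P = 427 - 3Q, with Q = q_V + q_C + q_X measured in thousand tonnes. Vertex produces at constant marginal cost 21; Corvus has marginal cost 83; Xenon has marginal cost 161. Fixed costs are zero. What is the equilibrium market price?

Vertex's profit: π_V = (427 - 3Q)q_V - (21q_V). Setting ∂π_V/∂q_V = 0: 406 - 6q_V - 3(q_C + q_X) = 0.
Corvus's first-order condition: 344 - 6q_C - 3(q_V + q_X) = 0.
Xenon's first-order condition: 266 - 6q_X - 3(q_V + q_C) = 0.
Adding the 3 first-order conditions: 1016 − 12Q = 0, so Q = 254/3.
Back-substituting: q_V = (406 − 254)/3 = 152/3, q_C = (344 − 254)/3 = 30, q_X = (266 − 254)/3 = 4.
Total output Q = 254/3, so price P = 427 - 3·(254/3) = 173.

173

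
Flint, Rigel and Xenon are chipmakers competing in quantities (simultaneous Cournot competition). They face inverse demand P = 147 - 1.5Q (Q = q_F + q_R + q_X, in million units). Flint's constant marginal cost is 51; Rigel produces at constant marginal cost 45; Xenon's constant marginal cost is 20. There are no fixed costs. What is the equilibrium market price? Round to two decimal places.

Flint's profit: π_F = (147 - 1.5Q)q_F - (51q_F). Setting ∂π_F/∂q_F = 0: 96 - 3q_F - (3/2)(q_R + q_X) = 0.
Rigel's first-order condition: 102 - 3q_R - (3/2)(q_F + q_X) = 0.
Xenon's first-order condition: 127 - 3q_X - (3/2)(q_F + q_R) = 0.
Adding the 3 conditions: 325 − 3Q − 3Q = 0, i.e. Q = 325/6.
Back-substituting: q_F = (96 − 325/4)/(3/2) = 59/6, q_R = (102 − 325/4)/(3/2) = 83/6, q_X = (127 − 325/4)/(3/2) = 61/2.
Total output Q = 325/6, so price P = 147 - (3/2)·(325/6) = 263/4.

65.75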